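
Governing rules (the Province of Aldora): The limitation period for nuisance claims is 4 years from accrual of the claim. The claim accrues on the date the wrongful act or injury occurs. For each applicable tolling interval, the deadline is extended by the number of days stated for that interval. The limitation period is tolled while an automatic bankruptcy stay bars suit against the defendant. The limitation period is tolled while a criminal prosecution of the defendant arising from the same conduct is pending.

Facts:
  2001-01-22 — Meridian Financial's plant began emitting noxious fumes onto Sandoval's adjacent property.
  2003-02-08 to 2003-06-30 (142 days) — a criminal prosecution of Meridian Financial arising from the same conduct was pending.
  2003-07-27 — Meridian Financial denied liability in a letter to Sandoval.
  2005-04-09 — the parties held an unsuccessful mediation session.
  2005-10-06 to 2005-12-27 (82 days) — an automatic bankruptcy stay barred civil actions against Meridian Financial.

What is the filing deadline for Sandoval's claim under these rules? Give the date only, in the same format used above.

2005-06-13

The claim accrued on 2001-01-22, the date of the act.
Adding the 4 years base period to 2001-01-22 gives a deadline of 2005-01-22, before any tolling.
The period was tolled for 142 days by the pending criminal prosecution (2003-02-08 to 2003-06-30), pushing the deadline to 2005-06-13.
The automatic bankruptcy stay from 2005-10-06 to 2005-12-27 began after the period had already run on 2005-06-13, so it has no tolling effect.
Nothing else in the chronology tolls or restarts the period.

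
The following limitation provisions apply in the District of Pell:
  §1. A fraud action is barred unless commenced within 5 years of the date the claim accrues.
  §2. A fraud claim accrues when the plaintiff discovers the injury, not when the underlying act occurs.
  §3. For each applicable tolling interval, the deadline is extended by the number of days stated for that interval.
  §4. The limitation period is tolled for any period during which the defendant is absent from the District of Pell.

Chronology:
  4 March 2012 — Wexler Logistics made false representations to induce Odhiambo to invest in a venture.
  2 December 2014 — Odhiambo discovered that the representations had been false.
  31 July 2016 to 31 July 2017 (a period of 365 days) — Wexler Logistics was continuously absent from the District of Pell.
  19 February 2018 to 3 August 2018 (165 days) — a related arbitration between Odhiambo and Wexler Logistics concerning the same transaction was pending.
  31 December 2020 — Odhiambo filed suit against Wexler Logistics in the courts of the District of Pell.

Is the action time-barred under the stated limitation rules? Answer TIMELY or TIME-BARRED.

Under the discovery rule, the claim accrued on 2 December 2014, when Odhiambo discovered the injury — not on the 4 March 2012 date of the underlying act.
The untolled deadline — 5 years after 2 December 2014 — is 2 December 2019.
The defendant's absence from the jurisdiction from 31 July 2016 to 31 July 2017 tolled the period for 365 days, extending the deadline to 1 December 2020.
No stated provision tolls the period for a pending arbitration, so the interval from 19 February 2018 to 3 August 2018 has no effect on the deadline.
Odhiambo filed on 31 December 2020, after the 1 December 2020 deadline, so the action is time-barred.

TIME-BARRED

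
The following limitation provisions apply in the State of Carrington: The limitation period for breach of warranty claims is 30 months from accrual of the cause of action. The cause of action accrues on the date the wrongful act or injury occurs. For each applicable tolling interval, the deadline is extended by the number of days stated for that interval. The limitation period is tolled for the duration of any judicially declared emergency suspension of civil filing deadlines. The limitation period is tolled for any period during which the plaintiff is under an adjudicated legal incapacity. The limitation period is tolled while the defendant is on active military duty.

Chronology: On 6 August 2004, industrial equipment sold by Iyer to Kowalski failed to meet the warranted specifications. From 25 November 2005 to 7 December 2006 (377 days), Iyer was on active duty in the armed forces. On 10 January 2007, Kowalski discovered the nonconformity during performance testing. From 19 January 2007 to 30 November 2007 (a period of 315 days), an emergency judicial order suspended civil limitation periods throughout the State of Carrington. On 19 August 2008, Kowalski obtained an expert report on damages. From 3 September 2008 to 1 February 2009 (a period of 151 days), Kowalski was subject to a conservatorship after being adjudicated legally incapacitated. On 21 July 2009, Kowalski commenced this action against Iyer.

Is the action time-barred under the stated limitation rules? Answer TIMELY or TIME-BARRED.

Because the rule ties accrual to occurrence, the claim accrued on 6 August 2004, not on the 10 January 2007 discovery date.
The untolled deadline — 30 months after 6 August 2004 — is 6 February 2007.
Because the defendant's active military service ran from 25 November 2005 to 7 December 2006, the deadline is extended by 377 days to 18 February 2008.
The period was tolled for 315 days by the emergency suspension of filing deadlines (19 January 2007 to 30 November 2007), pushing the deadline to 29 December 2008.
The plaintiff's legal incapacity from 3 September 2008 to 1 February 2009 tolled the period for 151 days, extending the deadline to 29 May 2009.
The other events in the timeline have no effect on the limitation period under the stated rules.
Filing on 21 July 2009 missed the 29 May 2009 deadline — the action is time-barred.

TIME-BARRED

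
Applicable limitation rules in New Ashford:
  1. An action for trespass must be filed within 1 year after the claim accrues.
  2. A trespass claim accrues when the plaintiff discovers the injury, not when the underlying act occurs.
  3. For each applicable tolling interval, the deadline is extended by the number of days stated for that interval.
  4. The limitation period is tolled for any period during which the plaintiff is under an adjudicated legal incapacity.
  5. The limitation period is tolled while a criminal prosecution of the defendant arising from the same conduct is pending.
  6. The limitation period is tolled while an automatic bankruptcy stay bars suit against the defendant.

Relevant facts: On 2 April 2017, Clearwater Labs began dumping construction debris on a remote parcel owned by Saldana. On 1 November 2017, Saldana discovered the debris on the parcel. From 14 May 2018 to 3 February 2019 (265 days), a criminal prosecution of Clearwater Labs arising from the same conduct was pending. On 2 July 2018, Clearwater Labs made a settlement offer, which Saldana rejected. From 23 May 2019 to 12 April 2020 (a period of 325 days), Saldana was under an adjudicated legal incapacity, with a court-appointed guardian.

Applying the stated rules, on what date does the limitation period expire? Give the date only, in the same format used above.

13 June 2020

Under the discovery rule, the claim accrued on 1 November 2017, when Saldana discovered the injury — not on the 2 April 2017 date of the underlying act.
1 year from 1 November 2017 is 1 November 2018.
The period was tolled for 265 days by the pending criminal prosecution (14 May 2018 to 3 February 2019), pushing the deadline to 24 July 2019.
The period was tolled for 325 days by the plaintiff's legal incapacity (23 May 2019 to 12 April 2020), pushing the deadline to 13 June 2020.
The other events in the timeline have no effect on the limitation period under the stated rules.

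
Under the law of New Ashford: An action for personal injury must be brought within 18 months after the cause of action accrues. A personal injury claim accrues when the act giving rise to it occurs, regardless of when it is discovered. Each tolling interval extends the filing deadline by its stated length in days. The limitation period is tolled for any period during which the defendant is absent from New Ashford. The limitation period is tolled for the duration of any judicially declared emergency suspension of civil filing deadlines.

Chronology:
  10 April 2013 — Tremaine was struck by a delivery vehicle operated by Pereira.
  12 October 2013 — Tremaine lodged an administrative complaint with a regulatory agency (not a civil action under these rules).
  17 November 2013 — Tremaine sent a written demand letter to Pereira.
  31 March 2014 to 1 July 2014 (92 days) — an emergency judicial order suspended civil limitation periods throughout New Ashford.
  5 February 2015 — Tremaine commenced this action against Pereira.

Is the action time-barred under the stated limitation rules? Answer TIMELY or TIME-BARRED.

TIME-BARRED

The limitation period began to run on 10 April 2013.
18 months from 10 April 2013 is 10 October 2014.
The period was tolled for 92 days by the emergency suspension of filing deadlines (31 March 2014 to 1 July 2014), pushing the deadline to 10 January 2015.
Nothing else in the chronology tolls or restarts the period.
The 5 February 2015 filing falls after the 10 January 2015 deadline; the claim is time-barred.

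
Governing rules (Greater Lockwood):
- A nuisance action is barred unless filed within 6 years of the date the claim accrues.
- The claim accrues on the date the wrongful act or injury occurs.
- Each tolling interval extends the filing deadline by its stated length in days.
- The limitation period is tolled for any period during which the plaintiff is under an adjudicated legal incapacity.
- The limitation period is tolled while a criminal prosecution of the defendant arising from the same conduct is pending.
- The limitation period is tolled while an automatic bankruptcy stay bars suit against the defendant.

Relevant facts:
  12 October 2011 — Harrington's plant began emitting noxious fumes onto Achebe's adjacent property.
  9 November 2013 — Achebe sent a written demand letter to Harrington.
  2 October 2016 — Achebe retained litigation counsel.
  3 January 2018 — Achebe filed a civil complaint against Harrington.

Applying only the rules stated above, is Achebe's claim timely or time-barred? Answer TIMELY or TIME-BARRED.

TIME-BARRED

The limitation period began to run on 12 October 2011.
6 years from 12 October 2011 is 12 October 2017.
Nothing else in the chronology tolls or restarts the period.
The 3 January 2018 filing falls after the 12 October 2017 deadline; the claim is time-barred.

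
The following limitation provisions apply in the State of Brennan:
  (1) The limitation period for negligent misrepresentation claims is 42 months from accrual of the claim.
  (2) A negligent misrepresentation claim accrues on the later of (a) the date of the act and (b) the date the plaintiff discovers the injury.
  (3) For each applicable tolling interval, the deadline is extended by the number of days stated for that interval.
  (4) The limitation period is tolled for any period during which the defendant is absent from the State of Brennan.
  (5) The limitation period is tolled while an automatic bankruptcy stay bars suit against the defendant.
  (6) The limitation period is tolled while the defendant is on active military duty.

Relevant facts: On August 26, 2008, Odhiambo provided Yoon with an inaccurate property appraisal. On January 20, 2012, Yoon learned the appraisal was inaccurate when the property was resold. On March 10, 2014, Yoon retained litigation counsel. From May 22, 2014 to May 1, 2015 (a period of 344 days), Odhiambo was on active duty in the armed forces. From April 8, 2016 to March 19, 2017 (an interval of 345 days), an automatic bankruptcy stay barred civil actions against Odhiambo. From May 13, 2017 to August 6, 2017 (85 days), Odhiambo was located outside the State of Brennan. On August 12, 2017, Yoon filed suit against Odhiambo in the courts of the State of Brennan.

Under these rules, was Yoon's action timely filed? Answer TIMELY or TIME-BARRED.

Because discovery on January 20, 2012 post-dates the August 26, 2008 act, accrual under the later-of rule falls on January 20, 2012.
Adding the 42 months base period to January 20, 2012 gives a deadline of July 20, 2015, before any tolling.
The defendant's active military service from May 22, 2014 to May 1, 2015 tolled the period for 344 days, extending the deadline to June 28, 2016.
The period was tolled for 345 days by the automatic bankruptcy stay (April 8, 2016 to March 19, 2017), pushing the deadline to June 8, 2017.
The period was tolled for 85 days by the defendant's absence from the jurisdiction (May 13, 2017 to August 6, 2017), pushing the deadline to September 1, 2017.
Nothing else in the chronology tolls or restarts the period.
Yoon filed on August 12, 2017, before the September 1, 2017 deadline, so the action is timely.

TIMELY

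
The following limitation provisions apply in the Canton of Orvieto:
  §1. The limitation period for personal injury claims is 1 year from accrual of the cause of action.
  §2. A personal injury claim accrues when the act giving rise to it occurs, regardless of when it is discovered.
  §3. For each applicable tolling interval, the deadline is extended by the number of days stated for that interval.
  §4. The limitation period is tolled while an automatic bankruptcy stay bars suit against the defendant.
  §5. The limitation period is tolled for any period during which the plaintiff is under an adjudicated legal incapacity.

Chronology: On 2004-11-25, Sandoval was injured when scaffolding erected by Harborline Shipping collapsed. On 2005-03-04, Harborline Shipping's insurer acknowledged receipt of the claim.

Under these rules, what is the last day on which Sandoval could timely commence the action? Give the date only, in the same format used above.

2005-11-25

The cause of action accrued on 2004-11-25, the date of the act.
The untolled deadline — 1 year after 2004-11-25 — is 2005-11-25.
Nothing else in the chronology tolls or restarts the period.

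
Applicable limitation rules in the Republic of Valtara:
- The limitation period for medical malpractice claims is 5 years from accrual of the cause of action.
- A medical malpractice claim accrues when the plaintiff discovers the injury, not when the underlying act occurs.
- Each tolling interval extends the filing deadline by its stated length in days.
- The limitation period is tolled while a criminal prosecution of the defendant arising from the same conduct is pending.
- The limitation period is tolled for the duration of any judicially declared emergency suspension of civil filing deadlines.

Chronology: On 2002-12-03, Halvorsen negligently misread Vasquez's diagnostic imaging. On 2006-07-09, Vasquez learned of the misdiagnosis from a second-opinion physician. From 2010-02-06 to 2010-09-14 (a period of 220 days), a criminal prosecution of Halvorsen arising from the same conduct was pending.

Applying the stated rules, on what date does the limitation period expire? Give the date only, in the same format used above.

Accrual is tied to discovery, so the period began on 2006-07-09 rather than on 2002-12-03 when the act occurred.
The untolled deadline — 5 years after 2006-07-09 — is 2011-07-09.
The period was tolled for 220 days by the pending criminal prosecution (2010-02-06 to 2010-09-14), pushing the deadline to 2012-02-14.

2012-02-14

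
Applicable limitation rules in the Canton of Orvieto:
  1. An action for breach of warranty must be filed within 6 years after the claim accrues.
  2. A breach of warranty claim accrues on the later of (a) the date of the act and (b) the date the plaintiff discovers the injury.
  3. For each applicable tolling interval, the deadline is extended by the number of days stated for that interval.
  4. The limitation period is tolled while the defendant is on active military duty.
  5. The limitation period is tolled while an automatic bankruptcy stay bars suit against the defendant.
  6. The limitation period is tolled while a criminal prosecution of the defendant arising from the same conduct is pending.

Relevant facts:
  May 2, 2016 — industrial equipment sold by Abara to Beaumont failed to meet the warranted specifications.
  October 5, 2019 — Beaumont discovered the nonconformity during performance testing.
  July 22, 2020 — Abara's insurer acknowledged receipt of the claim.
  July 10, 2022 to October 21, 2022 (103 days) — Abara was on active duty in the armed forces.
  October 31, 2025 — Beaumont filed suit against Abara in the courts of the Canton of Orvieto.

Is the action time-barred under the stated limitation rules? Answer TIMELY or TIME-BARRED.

The claim accrued on October 5, 2019 — the later of the May 2, 2016 act and the October 5, 2019 discovery.
6 years from October 5, 2019 is October 5, 2025.
The period was tolled for 103 days by the defendant's active military service (July 10, 2022 to October 21, 2022), pushing the deadline to January 16, 2026.
None of the other events listed affects the running of the period under the stated rules.
Filing on October 31, 2025 beat the January 16, 2026 deadline — the action is timely.

TIMELY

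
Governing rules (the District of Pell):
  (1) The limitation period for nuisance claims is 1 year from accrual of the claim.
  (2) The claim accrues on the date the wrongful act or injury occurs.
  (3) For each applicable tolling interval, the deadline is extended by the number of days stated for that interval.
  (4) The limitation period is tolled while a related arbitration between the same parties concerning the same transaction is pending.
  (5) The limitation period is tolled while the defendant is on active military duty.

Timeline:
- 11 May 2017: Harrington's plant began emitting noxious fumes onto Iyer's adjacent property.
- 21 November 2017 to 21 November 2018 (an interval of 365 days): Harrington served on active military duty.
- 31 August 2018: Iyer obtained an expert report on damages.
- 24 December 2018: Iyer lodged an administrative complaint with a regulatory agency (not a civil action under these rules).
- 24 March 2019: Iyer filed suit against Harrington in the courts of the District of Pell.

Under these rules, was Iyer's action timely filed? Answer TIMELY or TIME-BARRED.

TIMELY

The claim accrued on 11 May 2017, when the wrongful act occurred.
1 year from 11 May 2017 is 11 May 2018.
The period was tolled for 365 days by the defendant's active military service (21 November 2017 to 21 November 2018), pushing the deadline to 11 May 2019.
The other events in the timeline have no effect on the limitation period under the stated rules.
Iyer filed on 24 March 2019, before the 11 May 2019 deadline, so the action is timely.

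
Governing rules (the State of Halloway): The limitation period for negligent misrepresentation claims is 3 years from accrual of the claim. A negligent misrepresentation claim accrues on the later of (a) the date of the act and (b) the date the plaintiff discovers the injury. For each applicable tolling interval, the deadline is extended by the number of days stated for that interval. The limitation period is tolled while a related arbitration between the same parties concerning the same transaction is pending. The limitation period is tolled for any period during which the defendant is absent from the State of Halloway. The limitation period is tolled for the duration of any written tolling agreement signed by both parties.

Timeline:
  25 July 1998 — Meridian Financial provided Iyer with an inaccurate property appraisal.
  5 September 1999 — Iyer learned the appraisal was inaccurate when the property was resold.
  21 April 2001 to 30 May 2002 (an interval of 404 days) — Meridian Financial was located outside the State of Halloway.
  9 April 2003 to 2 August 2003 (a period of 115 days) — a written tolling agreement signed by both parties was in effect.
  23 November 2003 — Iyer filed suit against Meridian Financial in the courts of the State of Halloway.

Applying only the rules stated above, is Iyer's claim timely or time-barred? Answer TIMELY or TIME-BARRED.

TIMELY

The claim accrued on 5 September 1999 — the later of the 25 July 1998 act and the 5 September 1999 discovery.
Adding the 3 years base period to 5 September 1999 gives a deadline of 5 September 2002, before any tolling.
The period was tolled for 404 days by the defendant's absence from the jurisdiction (21 April 2001 to 30 May 2002), pushing the deadline to 14 October 2003.
Because the written tolling agreement ran from 9 April 2003 to 2 August 2003, the deadline is extended by 115 days to 6 February 2004.
Filing on 23 November 2003 beat the 6 February 2004 deadline — the action is timely.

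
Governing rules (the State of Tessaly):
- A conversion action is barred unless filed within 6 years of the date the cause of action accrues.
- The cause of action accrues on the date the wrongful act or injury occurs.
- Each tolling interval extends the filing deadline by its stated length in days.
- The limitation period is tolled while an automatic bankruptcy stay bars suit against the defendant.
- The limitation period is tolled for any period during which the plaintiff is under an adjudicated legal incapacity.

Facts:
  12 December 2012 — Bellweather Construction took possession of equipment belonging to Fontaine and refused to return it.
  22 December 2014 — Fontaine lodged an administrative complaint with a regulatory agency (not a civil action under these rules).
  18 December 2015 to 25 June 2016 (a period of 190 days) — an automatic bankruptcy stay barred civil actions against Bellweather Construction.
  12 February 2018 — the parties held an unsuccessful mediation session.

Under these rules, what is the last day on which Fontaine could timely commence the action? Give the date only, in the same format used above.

The claim accrued on 12 December 2012, when the wrongful act occurred.
6 years from 12 December 2012 is 12 December 2018.
Because the automatic bankruptcy stay ran from 18 December 2015 to 25 June 2016, the deadline is extended by 190 days to 20 June 2019.
None of the other events listed affects the running of the period under the stated rules.

20 June 2019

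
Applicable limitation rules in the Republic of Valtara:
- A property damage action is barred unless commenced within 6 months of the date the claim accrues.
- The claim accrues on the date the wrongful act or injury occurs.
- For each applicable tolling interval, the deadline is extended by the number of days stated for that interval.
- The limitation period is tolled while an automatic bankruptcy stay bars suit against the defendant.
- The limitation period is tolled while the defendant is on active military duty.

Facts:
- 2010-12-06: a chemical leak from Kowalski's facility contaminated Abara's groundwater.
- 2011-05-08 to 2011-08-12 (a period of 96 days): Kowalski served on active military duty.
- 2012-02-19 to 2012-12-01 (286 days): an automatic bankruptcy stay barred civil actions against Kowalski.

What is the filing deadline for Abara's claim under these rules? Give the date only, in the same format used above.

2011-09-10

The claim accrued on 2010-12-06, the date of the act.
6 months from 2010-12-06 is 2011-06-06.
The period was tolled for 96 days by the defendant's active military service (2011-05-08 to 2011-08-12), pushing the deadline to 2011-09-10.
By the time the automatic bankruptcy stay began on 2012-02-19, the limitation period had already expired on 2011-09-10; that interval cannot revive it.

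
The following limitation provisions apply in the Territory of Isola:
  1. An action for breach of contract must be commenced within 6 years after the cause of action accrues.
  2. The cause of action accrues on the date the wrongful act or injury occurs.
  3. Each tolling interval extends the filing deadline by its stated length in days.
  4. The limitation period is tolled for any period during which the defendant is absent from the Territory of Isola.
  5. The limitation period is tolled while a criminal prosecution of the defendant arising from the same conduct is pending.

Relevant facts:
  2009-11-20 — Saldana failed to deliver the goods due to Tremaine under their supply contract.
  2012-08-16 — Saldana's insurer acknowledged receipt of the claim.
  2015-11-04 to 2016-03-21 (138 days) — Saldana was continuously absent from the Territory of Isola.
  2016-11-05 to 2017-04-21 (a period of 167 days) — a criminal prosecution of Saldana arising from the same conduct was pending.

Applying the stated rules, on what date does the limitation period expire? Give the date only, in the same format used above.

The claim accrued on 2009-11-20, when the wrongful act occurred.
The untolled deadline — 6 years after 2009-11-20 — is 2015-11-20.
Because the defendant's absence from the jurisdiction ran from 2015-11-04 to 2016-03-21, the deadline is extended by 138 days to 2016-04-06.
The pending criminal prosecution starting 2016-11-05 came too late — the period had run on 2016-04-06 — and so does not extend the deadline.
The other events in the timeline have no effect on the limitation period under the stated rules.

2016-04-06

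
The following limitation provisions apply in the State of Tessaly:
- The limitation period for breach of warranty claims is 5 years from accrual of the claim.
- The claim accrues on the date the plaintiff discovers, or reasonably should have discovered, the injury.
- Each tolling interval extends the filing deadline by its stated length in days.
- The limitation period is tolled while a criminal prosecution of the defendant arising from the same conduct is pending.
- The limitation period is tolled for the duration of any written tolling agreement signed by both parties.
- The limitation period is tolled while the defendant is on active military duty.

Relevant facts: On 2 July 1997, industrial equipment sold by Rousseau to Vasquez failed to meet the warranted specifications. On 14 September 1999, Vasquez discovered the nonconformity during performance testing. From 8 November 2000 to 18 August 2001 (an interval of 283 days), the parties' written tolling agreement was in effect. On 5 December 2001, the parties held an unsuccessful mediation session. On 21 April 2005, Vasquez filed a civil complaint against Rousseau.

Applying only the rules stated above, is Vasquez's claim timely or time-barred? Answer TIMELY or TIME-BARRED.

TIMELY

Accrual is tied to discovery, so the period began on 14 September 1999 rather than on 2 July 1997 when the act occurred.
The untolled deadline — 5 years after 14 September 1999 — is 14 September 2004.
The period was tolled for 283 days by the written tolling agreement (8 November 2000 to 18 August 2001), pushing the deadline to 24 June 2005.
None of the other events listed affects the running of the period under the stated rules.
Vasquez filed on 21 April 2005, before the 24 June 2005 deadline, so the action is timely.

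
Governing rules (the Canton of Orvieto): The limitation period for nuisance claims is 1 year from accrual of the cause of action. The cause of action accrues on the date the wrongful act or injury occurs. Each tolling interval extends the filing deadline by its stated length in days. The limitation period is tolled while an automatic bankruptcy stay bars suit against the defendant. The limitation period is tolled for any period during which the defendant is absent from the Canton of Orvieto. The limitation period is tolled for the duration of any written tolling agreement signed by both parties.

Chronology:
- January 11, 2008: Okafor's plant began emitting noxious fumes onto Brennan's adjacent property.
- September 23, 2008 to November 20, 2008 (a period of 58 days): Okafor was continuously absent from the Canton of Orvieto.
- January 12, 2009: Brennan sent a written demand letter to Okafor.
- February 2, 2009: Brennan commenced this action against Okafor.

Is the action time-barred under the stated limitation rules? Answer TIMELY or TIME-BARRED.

TIMELY

The cause of action accrued on January 11, 2008, the date of the act.
1 year from January 11, 2008 is January 11, 2009.
Because the defendant's absence from the jurisdiction ran from September 23, 2008 to November 20, 2008, the deadline is extended by 58 days to March 10, 2009.
The other events in the timeline have no effect on the limitation period under the stated rules.
The February 2, 2009 filing precedes the March 10, 2009 deadline; the claim is timely.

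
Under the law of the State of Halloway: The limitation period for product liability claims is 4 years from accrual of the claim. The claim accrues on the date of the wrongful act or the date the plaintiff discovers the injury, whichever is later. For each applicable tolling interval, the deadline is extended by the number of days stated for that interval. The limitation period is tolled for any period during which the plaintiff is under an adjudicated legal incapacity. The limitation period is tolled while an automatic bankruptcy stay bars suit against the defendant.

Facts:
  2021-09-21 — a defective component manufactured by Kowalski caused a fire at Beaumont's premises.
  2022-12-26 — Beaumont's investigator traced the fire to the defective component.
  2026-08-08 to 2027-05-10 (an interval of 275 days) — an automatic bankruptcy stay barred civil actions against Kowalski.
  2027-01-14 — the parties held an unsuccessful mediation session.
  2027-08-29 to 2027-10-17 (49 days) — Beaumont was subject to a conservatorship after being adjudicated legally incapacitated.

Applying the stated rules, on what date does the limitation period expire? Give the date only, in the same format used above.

2027-11-15

Taking the later of the act (2021-09-21) and discovery (2022-12-26), the claim accrued on 2022-12-26.
Adding the 4 years base period to 2022-12-26 gives a deadline of 2026-12-26, before any tolling.
The automatic bankruptcy stay from 2026-08-08 to 2027-05-10 tolled the period for 275 days, extending the deadline to 2027-09-27.
Because the plaintiff's legal incapacity ran from 2027-08-29 to 2027-10-17, the deadline is extended by 49 days to 2027-11-15.
None of the other events listed affects the running of the period under the stated rules.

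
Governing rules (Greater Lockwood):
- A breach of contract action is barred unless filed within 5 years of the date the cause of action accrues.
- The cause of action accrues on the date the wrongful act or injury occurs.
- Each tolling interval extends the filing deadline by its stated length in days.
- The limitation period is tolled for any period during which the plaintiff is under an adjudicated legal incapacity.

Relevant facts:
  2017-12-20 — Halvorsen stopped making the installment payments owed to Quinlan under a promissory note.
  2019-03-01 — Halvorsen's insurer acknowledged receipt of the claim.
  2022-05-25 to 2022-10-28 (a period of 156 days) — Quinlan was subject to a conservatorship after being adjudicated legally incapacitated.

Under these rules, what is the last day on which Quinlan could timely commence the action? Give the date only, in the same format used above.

2023-05-25

The claim accrued on 2017-12-20, when the wrongful act occurred.
Adding the 5 years base period to 2017-12-20 gives a deadline of 2022-12-20, before any tolling.
The plaintiff's legal incapacity from 2022-05-25 to 2022-10-28 tolled the period for 156 days, extending the deadline to 2023-05-25.
Nothing else in the chronology tolls or restarts the period.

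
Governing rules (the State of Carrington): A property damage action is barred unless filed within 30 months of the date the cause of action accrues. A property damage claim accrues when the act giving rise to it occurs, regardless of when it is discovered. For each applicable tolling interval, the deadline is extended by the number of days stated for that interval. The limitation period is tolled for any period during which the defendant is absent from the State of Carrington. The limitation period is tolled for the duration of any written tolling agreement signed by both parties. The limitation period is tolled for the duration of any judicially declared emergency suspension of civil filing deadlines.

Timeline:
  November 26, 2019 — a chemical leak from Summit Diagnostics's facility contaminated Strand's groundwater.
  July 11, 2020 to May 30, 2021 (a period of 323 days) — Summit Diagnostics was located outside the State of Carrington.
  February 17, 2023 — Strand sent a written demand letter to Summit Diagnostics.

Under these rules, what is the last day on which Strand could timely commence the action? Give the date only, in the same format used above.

The cause of action accrued on November 26, 2019, the date of the act.
30 months from November 26, 2019 is May 26, 2022.
Because the defendant's absence from the jurisdiction ran from July 11, 2020 to May 30, 2021, the deadline is extended by 323 days to April 14, 2023.
None of the other events listed affects the running of the period under the stated rules.

April 14, 2023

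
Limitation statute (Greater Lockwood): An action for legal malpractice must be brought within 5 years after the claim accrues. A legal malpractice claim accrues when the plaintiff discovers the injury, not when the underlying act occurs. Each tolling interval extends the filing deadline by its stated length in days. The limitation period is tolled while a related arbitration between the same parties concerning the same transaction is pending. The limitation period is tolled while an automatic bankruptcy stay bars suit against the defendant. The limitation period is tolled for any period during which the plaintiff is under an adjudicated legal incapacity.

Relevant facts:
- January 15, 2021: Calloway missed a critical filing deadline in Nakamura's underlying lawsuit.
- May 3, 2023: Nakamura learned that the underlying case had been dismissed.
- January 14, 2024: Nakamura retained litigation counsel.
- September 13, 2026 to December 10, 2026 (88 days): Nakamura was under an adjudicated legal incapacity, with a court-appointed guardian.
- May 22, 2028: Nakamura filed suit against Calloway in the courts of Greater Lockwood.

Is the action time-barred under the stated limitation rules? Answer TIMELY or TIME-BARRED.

TIMELY

Under the discovery rule, the claim accrued on May 3, 2023, when Nakamura discovered the injury — not on the January 15, 2021 date of the underlying act.
5 years from May 3, 2023 is May 3, 2028.
The plaintiff's legal incapacity from September 13, 2026 to December 10, 2026 tolled the period for 88 days, extending the deadline to July 30, 2028.
The other events in the timeline have no effect on the limitation period under the stated rules.
The May 22, 2028 filing precedes the July 30, 2028 deadline; the claim is timely.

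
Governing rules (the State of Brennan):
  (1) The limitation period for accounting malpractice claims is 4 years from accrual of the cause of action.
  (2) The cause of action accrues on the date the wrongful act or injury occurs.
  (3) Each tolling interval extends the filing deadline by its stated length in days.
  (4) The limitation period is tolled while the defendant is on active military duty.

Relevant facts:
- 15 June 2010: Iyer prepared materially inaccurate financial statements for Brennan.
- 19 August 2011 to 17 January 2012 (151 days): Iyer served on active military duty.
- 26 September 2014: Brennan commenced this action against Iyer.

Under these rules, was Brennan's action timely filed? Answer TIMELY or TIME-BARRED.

TIMELY

The cause of action accrued on 15 June 2010, the date of the act.
4 years from 15 June 2010 is 15 June 2014.
The defendant's active military service from 19 August 2011 to 17 January 2012 tolled the period for 151 days, extending the deadline to 13 November 2014.
Filing on 26 September 2014 beat the 13 November 2014 deadline — the action is timely.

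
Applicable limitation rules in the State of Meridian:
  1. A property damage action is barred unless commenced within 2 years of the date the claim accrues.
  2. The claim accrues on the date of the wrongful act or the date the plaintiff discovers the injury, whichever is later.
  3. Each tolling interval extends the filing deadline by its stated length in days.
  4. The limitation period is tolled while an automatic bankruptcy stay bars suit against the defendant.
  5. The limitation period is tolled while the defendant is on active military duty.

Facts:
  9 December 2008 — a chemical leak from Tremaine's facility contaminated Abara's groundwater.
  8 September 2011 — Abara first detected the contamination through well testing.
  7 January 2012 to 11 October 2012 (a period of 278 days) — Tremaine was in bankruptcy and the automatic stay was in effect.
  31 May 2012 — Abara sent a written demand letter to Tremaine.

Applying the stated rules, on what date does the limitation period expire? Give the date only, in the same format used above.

Because discovery on 8 September 2011 post-dates the 9 December 2008 act, accrual under the later-of rule falls on 8 September 2011.
Adding the 2 years base period to 8 September 2011 gives a deadline of 8 September 2013, before any tolling.
The automatic bankruptcy stay from 7 January 2012 to 11 October 2012 tolled the period for 278 days, extending the deadline to 13 June 2014.
None of the other events listed affects the running of the period under the stated rules.

13 June 2014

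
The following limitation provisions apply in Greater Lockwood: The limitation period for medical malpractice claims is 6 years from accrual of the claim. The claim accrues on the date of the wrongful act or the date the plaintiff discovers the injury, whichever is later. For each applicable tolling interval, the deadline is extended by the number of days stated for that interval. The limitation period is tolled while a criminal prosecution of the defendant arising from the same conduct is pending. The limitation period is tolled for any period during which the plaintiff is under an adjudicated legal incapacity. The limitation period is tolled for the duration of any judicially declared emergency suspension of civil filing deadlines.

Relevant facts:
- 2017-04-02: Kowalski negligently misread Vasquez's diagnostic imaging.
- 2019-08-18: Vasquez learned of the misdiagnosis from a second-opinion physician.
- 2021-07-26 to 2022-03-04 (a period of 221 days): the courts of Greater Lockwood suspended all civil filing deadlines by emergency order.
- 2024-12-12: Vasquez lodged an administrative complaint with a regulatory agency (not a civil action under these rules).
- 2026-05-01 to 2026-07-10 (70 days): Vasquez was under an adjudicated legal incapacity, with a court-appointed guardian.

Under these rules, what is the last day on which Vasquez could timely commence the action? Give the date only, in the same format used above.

Taking the later of the act (2017-04-02) and discovery (2019-08-18), the claim accrued on 2019-08-18.
Adding the 6 years base period to 2019-08-18 gives a deadline of 2025-08-18, before any tolling.
The period was tolled for 221 days by the emergency suspension of filing deadlines (2021-07-26 to 2022-03-04), pushing the deadline to 2026-03-27.
The plaintiff's legal incapacity starting 2026-05-01 came too late — the period had run on 2026-03-27 — and so does not extend the deadline.
Nothing else in the chronology tolls or restarts the period.

2026-03-27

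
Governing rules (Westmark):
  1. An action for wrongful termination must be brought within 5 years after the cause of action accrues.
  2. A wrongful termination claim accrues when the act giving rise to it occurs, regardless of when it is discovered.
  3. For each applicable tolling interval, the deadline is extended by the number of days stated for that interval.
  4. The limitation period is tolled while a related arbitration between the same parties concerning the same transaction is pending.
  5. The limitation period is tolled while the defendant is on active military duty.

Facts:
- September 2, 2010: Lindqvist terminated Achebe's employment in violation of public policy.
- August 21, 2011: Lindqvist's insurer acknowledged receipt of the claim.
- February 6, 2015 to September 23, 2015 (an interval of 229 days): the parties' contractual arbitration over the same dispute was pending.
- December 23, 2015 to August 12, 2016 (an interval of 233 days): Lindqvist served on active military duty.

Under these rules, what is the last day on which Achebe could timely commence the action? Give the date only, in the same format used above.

December 7, 2016

The limitation period began to run on September 2, 2010.
5 years from September 2, 2010 is September 2, 2015.
The pending related arbitration from February 6, 2015 to September 23, 2015 tolled the period for 229 days, extending the deadline to April 18, 2016.
The period was tolled for 233 days by the defendant's active military service (December 23, 2015 to August 12, 2016), pushing the deadline to December 7, 2016.
The other events in the timeline have no effect on the limitation period under the stated rules.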